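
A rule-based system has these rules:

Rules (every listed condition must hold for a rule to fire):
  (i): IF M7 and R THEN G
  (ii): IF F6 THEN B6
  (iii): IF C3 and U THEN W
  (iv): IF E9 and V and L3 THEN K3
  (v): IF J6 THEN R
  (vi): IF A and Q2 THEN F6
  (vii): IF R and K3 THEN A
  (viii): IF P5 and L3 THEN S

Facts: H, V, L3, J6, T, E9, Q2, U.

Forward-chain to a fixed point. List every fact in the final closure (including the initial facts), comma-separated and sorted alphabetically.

Round 1 fires (iv), (v), giving K3, R.
Round 2 fires (vii), giving A.
Round 3 fires (vi), giving F6.
Round 4 fires (ii), giving B6.

A, B6, E9, F6, H, J6, K3, L3, Q2, R, T, U, V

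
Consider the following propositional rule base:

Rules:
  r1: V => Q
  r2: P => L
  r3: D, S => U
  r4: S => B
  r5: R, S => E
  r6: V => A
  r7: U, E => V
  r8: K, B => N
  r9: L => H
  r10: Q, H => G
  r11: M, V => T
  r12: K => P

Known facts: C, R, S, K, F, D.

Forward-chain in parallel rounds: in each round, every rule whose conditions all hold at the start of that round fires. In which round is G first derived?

Round 1 — r3, r4, r5, r12, derive U, B, E, P.
Round 2 — r2, r7, r8, derive L, V, N.
Round 3 — r1, r6, r9, derive Q, A, H.
Round 4 — r10, derive G.
G first appears in round 4.

4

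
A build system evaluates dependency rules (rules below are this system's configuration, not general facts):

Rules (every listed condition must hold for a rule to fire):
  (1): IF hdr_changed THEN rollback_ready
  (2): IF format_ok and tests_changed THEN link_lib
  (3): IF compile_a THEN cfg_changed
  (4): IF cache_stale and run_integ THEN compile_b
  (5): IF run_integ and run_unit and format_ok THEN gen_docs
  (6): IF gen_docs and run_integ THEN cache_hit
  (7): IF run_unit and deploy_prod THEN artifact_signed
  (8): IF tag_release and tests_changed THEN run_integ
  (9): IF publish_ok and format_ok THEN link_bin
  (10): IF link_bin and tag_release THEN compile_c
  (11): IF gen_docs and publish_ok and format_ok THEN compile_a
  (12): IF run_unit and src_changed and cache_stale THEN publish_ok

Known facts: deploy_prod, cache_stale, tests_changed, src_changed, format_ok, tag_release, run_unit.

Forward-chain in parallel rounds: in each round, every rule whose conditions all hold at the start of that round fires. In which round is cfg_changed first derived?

Round 1: (2) [IF format_ok and tests_changed THEN link_lib]; (7) [IF run_unit and deploy_prod THEN artifact_signed]; (8) [IF tag_release and tests_changed THEN run_integ]; (12) [IF run_unit and src_changed and cache_stale THEN publish_ok]. Adds link_lib, artifact_signed, run_integ, publish_ok.
Round 2: (4) [IF cache_stale and run_integ THEN compile_b]; (5) [IF run_integ and run_unit and format_ok THEN gen_docs]; (9) [IF publish_ok and format_ok THEN link_bin]. Adds compile_b, gen_docs, link_bin.
Round 3: (6) [IF gen_docs and run_integ THEN cache_hit]; (10) [IF link_bin and tag_release THEN compile_c]; (11) [IF gen_docs and publish_ok and format_ok THEN compile_a]. Adds cache_hit, compile_c, compile_a.
Round 4: (3) [IF compile_a THEN cfg_changed]. Adds cfg_changed.
cfg_changed first appears in round 4.

4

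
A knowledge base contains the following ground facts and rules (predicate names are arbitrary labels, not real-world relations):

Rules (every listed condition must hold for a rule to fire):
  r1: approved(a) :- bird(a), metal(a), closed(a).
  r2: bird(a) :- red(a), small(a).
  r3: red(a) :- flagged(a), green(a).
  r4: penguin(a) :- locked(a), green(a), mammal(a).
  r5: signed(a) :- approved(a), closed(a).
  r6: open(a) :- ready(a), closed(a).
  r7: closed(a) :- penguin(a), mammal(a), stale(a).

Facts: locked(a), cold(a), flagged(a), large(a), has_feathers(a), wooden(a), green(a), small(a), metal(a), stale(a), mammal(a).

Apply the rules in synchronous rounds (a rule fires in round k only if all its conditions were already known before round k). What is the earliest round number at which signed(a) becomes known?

4

Round 1 — r3, r4, derive red(a), penguin(a).
Round 2 — r2, r7, derive bird(a), closed(a).
Round 3 — r1, derive approved(a).
Round 4 — r5, derive signed(a).
signed(a) first appears in round 4.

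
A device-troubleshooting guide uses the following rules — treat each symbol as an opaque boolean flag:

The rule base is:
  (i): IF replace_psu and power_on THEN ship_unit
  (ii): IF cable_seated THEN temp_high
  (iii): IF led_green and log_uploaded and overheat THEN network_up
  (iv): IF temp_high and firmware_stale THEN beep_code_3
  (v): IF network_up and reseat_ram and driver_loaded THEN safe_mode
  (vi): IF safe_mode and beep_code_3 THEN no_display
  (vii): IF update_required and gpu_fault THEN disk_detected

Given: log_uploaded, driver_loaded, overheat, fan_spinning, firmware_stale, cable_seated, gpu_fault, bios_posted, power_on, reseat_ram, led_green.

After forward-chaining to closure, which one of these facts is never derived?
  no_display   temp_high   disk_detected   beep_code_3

Round 1 — (ii), (iii), derive temp_high, network_up.
Round 2 — (iv), (v), derive beep_code_3, safe_mode.
Round 3 — (vi), derive no_display.
Derived: beep_code_3 (round 2), temp_high (round 1), no_display (round 3). disk_detected never appears in any round.

disk_detected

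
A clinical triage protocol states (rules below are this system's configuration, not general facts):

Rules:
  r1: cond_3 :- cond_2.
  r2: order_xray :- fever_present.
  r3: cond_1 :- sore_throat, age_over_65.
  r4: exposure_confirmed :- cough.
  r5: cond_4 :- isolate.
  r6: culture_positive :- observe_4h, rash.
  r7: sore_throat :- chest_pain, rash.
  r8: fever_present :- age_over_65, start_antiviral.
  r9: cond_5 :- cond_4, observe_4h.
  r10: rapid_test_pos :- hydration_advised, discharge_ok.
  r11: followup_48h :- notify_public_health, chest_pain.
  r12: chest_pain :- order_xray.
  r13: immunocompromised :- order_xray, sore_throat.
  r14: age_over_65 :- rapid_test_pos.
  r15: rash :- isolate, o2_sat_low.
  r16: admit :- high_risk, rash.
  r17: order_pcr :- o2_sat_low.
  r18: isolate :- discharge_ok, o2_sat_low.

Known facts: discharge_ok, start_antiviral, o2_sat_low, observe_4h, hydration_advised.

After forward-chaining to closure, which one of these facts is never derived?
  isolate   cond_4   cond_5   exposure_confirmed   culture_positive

Round 1: r10 [rapid_test_pos :- hydration_advised, discharge_ok.]; r17 [order_pcr :- o2_sat_low.]; r18 [isolate :- discharge_ok, o2_sat_low.]. New: rapid_test_pos, order_pcr, isolate.
Round 2: r5 [cond_4 :- isolate.]; r14 [age_over_65 :- rapid_test_pos.]; r15 [rash :- isolate, o2_sat_low.]. New: cond_4, age_over_65, rash.
Round 3: r6 [culture_positive :- observe_4h, rash.]; r8 [fever_present :- age_over_65, start_antiviral.]; r9 [cond_5 :- cond_4, observe_4h.]. New: culture_positive, fever_present, cond_5.
Round 4: r2 [order_xray :- fever_present.]. New: order_xray.
Round 5: r12 [chest_pain :- order_xray.]. New: chest_pain.
Round 6: r7 [sore_throat :- chest_pain, rash.]. New: sore_throat.
Round 7: r3 [cond_1 :- sore_throat, age_over_65.]; r13 [immunocompromised :- order_xray, sore_throat.]. New: cond_1, immunocompromised.
Derived: culture_positive (round 3), isolate (round 1), cond_4 (round 2), cond_5 (round 3). exposure_confirmed never appears in any round.

exposure_confirmed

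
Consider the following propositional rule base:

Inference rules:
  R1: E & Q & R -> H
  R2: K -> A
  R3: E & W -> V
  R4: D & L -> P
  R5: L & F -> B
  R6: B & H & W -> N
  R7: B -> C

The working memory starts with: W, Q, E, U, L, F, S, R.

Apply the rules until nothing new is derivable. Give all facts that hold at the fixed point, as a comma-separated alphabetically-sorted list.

B, C, E, F, H, L, N, Q, R, S, U, V, W

Round 1 fires R1, R3, R5, giving H, V, B.
Round 2 fires R6, R7, giving N, C.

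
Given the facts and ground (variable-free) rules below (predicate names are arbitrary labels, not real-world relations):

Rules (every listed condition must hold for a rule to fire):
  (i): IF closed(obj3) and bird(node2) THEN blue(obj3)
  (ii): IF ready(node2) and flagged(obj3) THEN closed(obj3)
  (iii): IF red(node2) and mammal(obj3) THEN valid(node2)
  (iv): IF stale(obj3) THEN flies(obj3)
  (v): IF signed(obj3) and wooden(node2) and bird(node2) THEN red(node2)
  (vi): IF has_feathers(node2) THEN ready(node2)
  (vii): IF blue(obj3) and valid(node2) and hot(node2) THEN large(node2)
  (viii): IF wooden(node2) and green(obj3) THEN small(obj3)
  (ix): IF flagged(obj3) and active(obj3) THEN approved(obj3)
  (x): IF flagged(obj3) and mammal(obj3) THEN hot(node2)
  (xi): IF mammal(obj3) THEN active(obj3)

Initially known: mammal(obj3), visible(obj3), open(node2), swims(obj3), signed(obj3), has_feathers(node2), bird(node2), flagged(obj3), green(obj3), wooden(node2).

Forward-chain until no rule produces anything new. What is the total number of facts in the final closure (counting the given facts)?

Round 1 fires (v), (vi), (viii), (x), (xi), giving red(node2), ready(node2), small(obj3), hot(node2), active(obj3).
Round 2 fires (ii), (iii), (ix), giving closed(obj3), valid(node2), approved(obj3).
Round 3 fires (i), giving blue(obj3).
Round 4 fires (vii), giving large(node2).
Closure: {active(obj3), approved(obj3), bird(node2), blue(obj3), closed(obj3), flagged(obj3), green(obj3), has_feathers(node2), hot(node2), large(node2), mammal(obj3), open(node2), ready(node2), red(node2), signed(obj3), small(obj3), swims(obj3), valid(node2), visible(obj3), wooden(node2)} — 20 facts.

20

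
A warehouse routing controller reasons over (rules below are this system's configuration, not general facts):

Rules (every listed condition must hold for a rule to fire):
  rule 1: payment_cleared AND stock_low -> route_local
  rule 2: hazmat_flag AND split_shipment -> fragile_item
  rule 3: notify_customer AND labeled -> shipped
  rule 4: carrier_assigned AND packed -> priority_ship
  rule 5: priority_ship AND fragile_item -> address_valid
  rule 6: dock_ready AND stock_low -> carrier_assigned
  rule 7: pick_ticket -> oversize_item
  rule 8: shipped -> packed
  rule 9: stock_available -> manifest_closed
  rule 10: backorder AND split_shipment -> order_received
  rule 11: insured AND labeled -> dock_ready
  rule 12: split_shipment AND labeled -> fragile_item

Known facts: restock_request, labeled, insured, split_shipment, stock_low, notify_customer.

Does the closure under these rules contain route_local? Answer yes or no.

Round 1: rule 3 [notify_customer AND labeled -> shipped]; rule 11 [insured AND labeled -> dock_ready]; rule 12 [split_shipment AND labeled -> fragile_item]. Adds shipped, dock_ready, fragile_item.
Round 2: rule 6 [dock_ready AND stock_low -> carrier_assigned]; rule 8 [shipped -> packed]. Adds carrier_assigned, packed.
Round 3: rule 4 [carrier_assigned AND packed -> priority_ship]. Adds priority_ship.
Round 4: rule 5 [priority_ship AND fragile_item -> address_valid]. Adds address_valid.
Fixed point reached. route_local is concluded only by rule 1; rule 1 needs payment_cleared (never derived).

no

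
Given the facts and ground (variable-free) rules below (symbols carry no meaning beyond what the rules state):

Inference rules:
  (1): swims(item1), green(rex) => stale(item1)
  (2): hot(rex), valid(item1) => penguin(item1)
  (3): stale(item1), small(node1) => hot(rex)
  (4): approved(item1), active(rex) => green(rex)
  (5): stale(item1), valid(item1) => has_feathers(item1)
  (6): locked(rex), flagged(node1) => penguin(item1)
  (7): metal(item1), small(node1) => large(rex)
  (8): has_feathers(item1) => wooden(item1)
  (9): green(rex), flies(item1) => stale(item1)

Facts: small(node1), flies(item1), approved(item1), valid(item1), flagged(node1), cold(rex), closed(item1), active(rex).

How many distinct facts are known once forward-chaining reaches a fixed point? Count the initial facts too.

Round 1 fires (4), giving green(rex).
Round 2 fires (9), giving stale(item1).
Round 3 fires (3), (5), giving hot(rex), has_feathers(item1).
Round 4 fires (2), (8), giving penguin(item1), wooden(item1).
Closure: {active(rex), approved(item1), closed(item1), cold(rex), flagged(node1), flies(item1), green(rex), has_feathers(item1), hot(rex), penguin(item1), small(node1), stale(item1), valid(item1), wooden(item1)} — 14 facts.

14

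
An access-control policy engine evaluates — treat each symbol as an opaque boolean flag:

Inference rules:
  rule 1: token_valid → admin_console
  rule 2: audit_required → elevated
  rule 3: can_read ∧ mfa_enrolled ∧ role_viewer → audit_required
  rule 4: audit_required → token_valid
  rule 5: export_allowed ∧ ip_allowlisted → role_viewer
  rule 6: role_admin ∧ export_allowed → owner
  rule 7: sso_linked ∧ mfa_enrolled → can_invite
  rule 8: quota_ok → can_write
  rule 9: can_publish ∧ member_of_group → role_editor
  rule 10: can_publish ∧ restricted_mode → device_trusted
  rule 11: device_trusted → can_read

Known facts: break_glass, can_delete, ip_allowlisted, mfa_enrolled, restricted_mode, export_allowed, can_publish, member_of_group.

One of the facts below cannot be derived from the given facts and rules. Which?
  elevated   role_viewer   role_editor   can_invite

can_invite

[1] rule 5 [export_allowed ∧ ip_allowlisted → role_viewer]; rule 9 [can_publish ∧ member_of_group → role_editor]; rule 10 [can_publish ∧ restricted_mode → device_trusted]. ⇒ new: role_viewer, role_editor, device_trusted.
[2] rule 11 [device_trusted → can_read]. ⇒ new: can_read.
[3] rule 3 [can_read ∧ mfa_enrolled ∧ role_viewer → audit_required]. ⇒ new: audit_required.
[4] rule 2 [audit_required → elevated]; rule 4 [audit_required → token_valid]. ⇒ new: elevated, token_valid.
[5] rule 1 [token_valid → admin_console]. ⇒ new: admin_console.
Derived: role_editor (round 1), elevated (round 4), role_viewer (round 1). can_invite never appears in any round.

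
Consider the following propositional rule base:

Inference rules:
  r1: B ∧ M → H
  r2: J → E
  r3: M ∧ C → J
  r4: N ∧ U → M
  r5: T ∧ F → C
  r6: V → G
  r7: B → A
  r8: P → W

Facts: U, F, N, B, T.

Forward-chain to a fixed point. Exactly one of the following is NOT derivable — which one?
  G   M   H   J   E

G

Round 1 — r4, r5, r7, derive M, C, A.
Round 2 — r1, r3, derive H, J.
Round 3 — r2, derive E.
Derived: H (round 2), J (round 2), M (round 1), E (round 3). G never appears in any round.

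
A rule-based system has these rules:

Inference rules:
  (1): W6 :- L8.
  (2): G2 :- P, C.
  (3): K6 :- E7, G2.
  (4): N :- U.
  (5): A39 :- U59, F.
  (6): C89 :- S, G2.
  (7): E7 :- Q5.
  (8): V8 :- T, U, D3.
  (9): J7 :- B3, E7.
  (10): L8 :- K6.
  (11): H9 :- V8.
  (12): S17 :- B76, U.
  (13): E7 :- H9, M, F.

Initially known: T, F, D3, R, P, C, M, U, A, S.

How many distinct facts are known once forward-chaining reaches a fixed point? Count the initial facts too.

19

Round 1 — (2), (4), (8), derive G2, N, V8.
Round 2 — (6), (11), derive C89, H9.
Round 3 — (13), derive E7.
Round 4 — (3), derive K6.
Round 5 — (10), derive L8.
Round 6 — (1), derive W6.
Closure: {A, C, C89, D3, E7, F, G2, H9, K6, L8, M, N, P, R, S, T, U, V8, W6} — 19 facts.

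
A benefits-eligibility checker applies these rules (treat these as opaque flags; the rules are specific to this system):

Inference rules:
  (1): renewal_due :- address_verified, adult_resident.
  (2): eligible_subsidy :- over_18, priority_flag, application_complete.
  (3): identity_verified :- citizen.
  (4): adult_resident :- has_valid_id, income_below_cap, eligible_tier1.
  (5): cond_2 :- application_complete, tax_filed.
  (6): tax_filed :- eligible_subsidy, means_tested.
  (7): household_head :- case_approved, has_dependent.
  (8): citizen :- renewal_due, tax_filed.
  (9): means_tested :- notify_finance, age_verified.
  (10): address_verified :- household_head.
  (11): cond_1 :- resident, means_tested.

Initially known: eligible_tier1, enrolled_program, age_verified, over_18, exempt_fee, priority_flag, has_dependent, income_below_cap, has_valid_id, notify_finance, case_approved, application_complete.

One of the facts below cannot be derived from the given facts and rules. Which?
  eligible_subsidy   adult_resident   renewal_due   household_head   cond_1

cond_1

Round 1: (2) [eligible_subsidy :- over_18, priority_flag, application_complete.]; (4) [adult_resident :- has_valid_id, income_below_cap, eligible_tier1.]; (7) [household_head :- case_approved, has_dependent.]; (9) [means_tested :- notify_finance, age_verified.]. Adds eligible_subsidy, adult_resident, household_head, means_tested.
Round 2: (6) [tax_filed :- eligible_subsidy, means_tested.]; (10) [address_verified :- household_head.]. Adds tax_filed, address_verified.
Round 3: (1) [renewal_due :- address_verified, adult_resident.]; (5) [cond_2 :- application_complete, tax_filed.]. Adds renewal_due, cond_2.
Round 4: (8) [citizen :- renewal_due, tax_filed.]. Adds citizen.
Round 5: (3) [identity_verified :- citizen.]. Adds identity_verified.
Derived: adult_resident (round 1), renewal_due (round 3), eligible_subsidy (round 1), household_head (round 1). cond_1 never appears in any round.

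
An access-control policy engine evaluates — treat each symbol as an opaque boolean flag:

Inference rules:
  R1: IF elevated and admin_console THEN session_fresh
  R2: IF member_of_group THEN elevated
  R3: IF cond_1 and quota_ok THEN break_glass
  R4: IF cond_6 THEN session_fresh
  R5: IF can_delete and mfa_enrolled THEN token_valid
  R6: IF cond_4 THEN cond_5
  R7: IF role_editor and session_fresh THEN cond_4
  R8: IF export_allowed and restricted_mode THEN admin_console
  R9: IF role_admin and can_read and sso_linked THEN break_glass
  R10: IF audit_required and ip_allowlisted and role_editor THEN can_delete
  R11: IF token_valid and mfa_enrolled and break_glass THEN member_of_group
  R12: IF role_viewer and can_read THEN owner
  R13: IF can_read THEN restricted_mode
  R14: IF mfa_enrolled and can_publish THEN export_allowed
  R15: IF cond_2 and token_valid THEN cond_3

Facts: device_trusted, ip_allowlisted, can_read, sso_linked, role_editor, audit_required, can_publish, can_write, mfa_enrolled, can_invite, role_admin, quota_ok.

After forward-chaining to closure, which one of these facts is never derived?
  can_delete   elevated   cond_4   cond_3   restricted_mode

cond_3

[1] R9 [IF role_admin and can_read and sso_linked THEN break_glass]; R10 [IF audit_required and ip_allowlisted and role_editor THEN can_delete]; R13 [IF can_read THEN restricted_mode]; R14 [IF mfa_enrolled and can_publish THEN export_allowed]. ⇒ new: break_glass, can_delete, restricted_mode, export_allowed.
[2] R5 [IF can_delete and mfa_enrolled THEN token_valid]; R8 [IF export_allowed and restricted_mode THEN admin_console]. ⇒ new: token_valid, admin_console.
[3] R11 [IF token_valid and mfa_enrolled and break_glass THEN member_of_group]. ⇒ new: member_of_group.
[4] R2 [IF member_of_group THEN elevated]. ⇒ new: elevated.
[5] R1 [IF elevated and admin_console THEN session_fresh]. ⇒ new: session_fresh.
[6] R7 [IF role_editor and session_fresh THEN cond_4]. ⇒ new: cond_4.
[7] R6 [IF cond_4 THEN cond_5]. ⇒ new: cond_5.
Derived: restricted_mode (round 1), can_delete (round 1), cond_4 (round 6), elevated (round 4). cond_3 never appears in any round.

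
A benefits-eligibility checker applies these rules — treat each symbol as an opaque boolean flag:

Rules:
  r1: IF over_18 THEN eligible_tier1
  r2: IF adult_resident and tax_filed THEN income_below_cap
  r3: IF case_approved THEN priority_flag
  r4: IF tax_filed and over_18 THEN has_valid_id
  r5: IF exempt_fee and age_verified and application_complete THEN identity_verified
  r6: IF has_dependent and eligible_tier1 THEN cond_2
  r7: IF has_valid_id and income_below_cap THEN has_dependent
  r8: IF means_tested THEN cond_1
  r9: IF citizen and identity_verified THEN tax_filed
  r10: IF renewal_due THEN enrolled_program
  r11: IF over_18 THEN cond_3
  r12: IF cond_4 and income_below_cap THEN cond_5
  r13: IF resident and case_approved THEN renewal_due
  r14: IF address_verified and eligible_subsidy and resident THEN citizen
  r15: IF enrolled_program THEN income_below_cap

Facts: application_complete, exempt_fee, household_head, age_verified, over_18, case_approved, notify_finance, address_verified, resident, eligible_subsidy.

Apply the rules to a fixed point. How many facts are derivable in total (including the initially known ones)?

Round 1 — r1, r3, r5, r11, r13, r14, derive eligible_tier1, priority_flag, identity_verified, cond_3, renewal_due, citizen.
Round 2 — r9, r10, derive tax_filed, enrolled_program.
Round 3 — r4, r15, derive has_valid_id, income_below_cap.
Round 4 — r7, derive has_dependent.
Round 5 — r6, derive cond_2.
Closure: {address_verified, age_verified, application_complete, case_approved, citizen, cond_2, cond_3, eligible_subsidy, eligible_tier1, enrolled_program, exempt_fee, has_dependent, has_valid_id, household_head, identity_verified, income_below_cap, notify_finance, over_18, priority_flag, renewal_due, resident, tax_filed} — 22 facts.

22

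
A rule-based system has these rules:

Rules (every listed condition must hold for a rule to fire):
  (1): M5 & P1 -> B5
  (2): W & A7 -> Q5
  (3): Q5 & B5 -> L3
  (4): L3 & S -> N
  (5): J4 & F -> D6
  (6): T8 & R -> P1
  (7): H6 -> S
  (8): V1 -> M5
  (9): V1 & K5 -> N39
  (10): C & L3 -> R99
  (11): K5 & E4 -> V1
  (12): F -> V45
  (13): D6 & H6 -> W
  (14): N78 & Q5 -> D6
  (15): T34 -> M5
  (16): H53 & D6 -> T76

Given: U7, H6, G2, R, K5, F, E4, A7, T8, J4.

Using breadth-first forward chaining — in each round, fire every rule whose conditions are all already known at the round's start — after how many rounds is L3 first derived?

4

Round 1: (5) [J4 & F -> D6]; (6) [T8 & R -> P1]; (7) [H6 -> S]; (11) [K5 & E4 -> V1]; (12) [F -> V45]. Adds D6, P1, S, V1, V45.
Round 2: (8) [V1 -> M5]; (9) [V1 & K5 -> N39]; (13) [D6 & H6 -> W]. Adds M5, N39, W.
Round 3: (1) [M5 & P1 -> B5]; (2) [W & A7 -> Q5]. Adds B5, Q5.
Round 4: (3) [Q5 & B5 -> L3]. Adds L3.
L3 first appears in round 4.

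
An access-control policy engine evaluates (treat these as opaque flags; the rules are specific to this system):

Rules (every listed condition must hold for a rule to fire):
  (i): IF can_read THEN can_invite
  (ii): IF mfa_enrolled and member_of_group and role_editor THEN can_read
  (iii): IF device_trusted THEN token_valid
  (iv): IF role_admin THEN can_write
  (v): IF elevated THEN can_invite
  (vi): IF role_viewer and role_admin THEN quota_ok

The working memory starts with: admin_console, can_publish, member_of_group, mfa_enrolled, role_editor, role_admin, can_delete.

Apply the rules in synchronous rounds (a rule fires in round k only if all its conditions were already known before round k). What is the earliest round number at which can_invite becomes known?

2

Round 1 fires (ii), (iv), giving can_read, can_write.
Round 2 fires (i), giving can_invite.
can_invite first appears in round 2.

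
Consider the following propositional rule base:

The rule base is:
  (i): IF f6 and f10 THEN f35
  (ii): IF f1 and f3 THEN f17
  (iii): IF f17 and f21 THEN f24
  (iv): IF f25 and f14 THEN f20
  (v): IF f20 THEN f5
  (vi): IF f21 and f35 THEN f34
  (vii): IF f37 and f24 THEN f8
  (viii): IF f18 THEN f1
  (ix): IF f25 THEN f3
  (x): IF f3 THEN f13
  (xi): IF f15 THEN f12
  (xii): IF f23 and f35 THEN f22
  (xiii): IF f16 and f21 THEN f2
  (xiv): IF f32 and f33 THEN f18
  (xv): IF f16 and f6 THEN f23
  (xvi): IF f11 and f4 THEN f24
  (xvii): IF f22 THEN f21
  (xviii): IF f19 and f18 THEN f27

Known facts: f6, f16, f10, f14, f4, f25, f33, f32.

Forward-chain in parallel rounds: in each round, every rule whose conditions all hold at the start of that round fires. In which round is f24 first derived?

4

[1] (i) [IF f6 and f10 THEN f35]; (iv) [IF f25 and f14 THEN f20]; (ix) [IF f25 THEN f3]; (xiv) [IF f32 and f33 THEN f18]; (xv) [IF f16 and f6 THEN f23]. ⇒ new: f35, f20, f3, f18, f23.
[2] (v) [IF f20 THEN f5]; (viii) [IF f18 THEN f1]; (x) [IF f3 THEN f13]; (xii) [IF f23 and f35 THEN f22]. ⇒ new: f5, f1, f13, f22.
[3] (ii) [IF f1 and f3 THEN f17]; (xvii) [IF f22 THEN f21]. ⇒ new: f17, f21.
[4] (iii) [IF f17 and f21 THEN f24]; (vi) [IF f21 and f35 THEN f34]; (xiii) [IF f16 and f21 THEN f2]. ⇒ new: f24, f34, f2.
f24 first appears in round 4.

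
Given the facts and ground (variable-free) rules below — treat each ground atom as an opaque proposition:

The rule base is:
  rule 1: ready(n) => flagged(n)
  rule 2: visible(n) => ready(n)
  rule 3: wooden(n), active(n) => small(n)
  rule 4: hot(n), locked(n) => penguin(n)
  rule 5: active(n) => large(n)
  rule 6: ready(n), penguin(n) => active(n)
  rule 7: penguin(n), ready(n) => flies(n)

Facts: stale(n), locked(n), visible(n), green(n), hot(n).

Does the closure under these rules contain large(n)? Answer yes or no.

Round 1 fires rule 2, rule 4, giving ready(n), penguin(n).
Round 2 fires rule 1, rule 6, rule 7, giving flagged(n), active(n), flies(n).
Round 3 fires rule 5, giving large(n).
large(n) appears in round 3, so it is derivable.

yes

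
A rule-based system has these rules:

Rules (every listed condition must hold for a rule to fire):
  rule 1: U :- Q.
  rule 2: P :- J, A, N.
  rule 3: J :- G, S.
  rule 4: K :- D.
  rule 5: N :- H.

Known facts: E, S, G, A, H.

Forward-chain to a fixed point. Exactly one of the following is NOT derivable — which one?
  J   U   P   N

[1] rule 3 [J :- G, S.]; rule 5 [N :- H.]. ⇒ new: J, N.
[2] rule 2 [P :- J, A, N.]. ⇒ new: P.
Derived: N (round 1), J (round 1), P (round 2). U never appears in any round.

U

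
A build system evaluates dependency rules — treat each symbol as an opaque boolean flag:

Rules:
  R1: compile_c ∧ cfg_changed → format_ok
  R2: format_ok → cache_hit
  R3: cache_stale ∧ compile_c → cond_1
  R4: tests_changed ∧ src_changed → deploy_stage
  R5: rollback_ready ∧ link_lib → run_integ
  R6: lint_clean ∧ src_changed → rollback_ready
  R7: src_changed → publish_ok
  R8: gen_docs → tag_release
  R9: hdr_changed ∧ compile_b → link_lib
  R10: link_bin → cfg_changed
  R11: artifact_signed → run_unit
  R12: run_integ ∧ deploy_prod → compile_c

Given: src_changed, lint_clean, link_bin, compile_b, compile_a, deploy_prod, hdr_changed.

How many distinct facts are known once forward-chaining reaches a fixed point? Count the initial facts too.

Round 1: R6 [lint_clean ∧ src_changed → rollback_ready]; R7 [src_changed → publish_ok]; R9 [hdr_changed ∧ compile_b → link_lib]; R10 [link_bin → cfg_changed]. Adds rollback_ready, publish_ok, link_lib, cfg_changed.
Round 2: R5 [rollback_ready ∧ link_lib → run_integ]. Adds run_integ.
Round 3: R12 [run_integ ∧ deploy_prod → compile_c]. Adds compile_c.
Round 4: R1 [compile_c ∧ cfg_changed → format_ok]. Adds format_ok.
Round 5: R2 [format_ok → cache_hit]. Adds cache_hit.
Closure: {cache_hit, cfg_changed, compile_a, compile_b, compile_c, deploy_prod, format_ok, hdr_changed, link_bin, link_lib, lint_clean, publish_ok, rollback_ready, run_integ, src_changed} — 15 facts.

15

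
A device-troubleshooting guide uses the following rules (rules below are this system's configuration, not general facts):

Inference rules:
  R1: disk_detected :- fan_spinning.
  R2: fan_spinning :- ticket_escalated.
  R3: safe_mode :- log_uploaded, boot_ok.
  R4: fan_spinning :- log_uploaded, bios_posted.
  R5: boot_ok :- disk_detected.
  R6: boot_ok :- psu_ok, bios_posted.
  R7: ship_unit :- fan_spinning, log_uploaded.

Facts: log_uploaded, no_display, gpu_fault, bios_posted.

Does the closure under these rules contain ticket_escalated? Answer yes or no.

[1] R4 [fan_spinning :- log_uploaded, bios_posted.]. ⇒ new: fan_spinning.
[2] R1 [disk_detected :- fan_spinning.]; R7 [ship_unit :- fan_spinning, log_uploaded.]. ⇒ new: disk_detected, ship_unit.
[3] R5 [boot_ok :- disk_detected.]. ⇒ new: boot_ok.
[4] R3 [safe_mode :- log_uploaded, boot_ok.]. ⇒ new: safe_mode.
Fixed point reached. No rule has ticket_escalated as a consequent, and it is not given.

no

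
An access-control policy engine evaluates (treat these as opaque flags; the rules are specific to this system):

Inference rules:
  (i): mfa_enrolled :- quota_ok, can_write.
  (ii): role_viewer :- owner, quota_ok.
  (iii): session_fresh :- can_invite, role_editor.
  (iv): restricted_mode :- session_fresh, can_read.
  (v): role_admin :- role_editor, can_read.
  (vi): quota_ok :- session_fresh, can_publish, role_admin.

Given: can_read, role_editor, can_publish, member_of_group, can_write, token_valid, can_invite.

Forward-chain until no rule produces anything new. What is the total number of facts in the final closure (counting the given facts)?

Round 1 fires (iii), (v), giving session_fresh, role_admin.
Round 2 fires (iv), (vi), giving restricted_mode, quota_ok.
Round 3 fires (i), giving mfa_enrolled.
Closure: {can_invite, can_publish, can_read, can_write, member_of_group, mfa_enrolled, quota_ok, restricted_mode, role_admin, role_editor, session_fresh, token_valid} — 12 facts.

12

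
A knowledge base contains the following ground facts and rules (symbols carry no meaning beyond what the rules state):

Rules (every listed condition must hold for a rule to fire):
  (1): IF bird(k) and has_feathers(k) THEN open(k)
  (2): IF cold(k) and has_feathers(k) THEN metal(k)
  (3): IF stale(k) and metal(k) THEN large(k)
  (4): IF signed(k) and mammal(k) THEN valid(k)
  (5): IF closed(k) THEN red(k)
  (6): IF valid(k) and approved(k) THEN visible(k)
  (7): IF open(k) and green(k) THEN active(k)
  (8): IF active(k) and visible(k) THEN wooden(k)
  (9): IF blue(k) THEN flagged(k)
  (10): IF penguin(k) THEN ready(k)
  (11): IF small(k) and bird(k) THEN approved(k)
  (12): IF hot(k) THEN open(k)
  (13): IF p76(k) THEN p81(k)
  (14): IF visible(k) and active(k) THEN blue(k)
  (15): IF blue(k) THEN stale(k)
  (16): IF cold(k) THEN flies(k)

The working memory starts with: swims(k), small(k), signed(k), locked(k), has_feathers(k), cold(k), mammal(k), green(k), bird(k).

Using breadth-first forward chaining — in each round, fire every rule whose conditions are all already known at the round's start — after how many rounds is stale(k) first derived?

4

[1] (1) [IF bird(k) and has_feathers(k) THEN open(k)]; (2) [IF cold(k) and has_feathers(k) THEN metal(k)]; (4) [IF signed(k) and mammal(k) THEN valid(k)]; (11) [IF small(k) and bird(k) THEN approved(k)]; (16) [IF cold(k) THEN flies(k)]. ⇒ new: open(k), metal(k), valid(k), approved(k), flies(k).
[2] (6) [IF valid(k) and approved(k) THEN visible(k)]; (7) [IF open(k) and green(k) THEN active(k)]. ⇒ new: visible(k), active(k).
[3] (8) [IF active(k) and visible(k) THEN wooden(k)]; (14) [IF visible(k) and active(k) THEN blue(k)]. ⇒ new: wooden(k), blue(k).
[4] (9) [IF blue(k) THEN flagged(k)]; (15) [IF blue(k) THEN stale(k)]. ⇒ new: flagged(k), stale(k).
stale(k) first appears in round 4.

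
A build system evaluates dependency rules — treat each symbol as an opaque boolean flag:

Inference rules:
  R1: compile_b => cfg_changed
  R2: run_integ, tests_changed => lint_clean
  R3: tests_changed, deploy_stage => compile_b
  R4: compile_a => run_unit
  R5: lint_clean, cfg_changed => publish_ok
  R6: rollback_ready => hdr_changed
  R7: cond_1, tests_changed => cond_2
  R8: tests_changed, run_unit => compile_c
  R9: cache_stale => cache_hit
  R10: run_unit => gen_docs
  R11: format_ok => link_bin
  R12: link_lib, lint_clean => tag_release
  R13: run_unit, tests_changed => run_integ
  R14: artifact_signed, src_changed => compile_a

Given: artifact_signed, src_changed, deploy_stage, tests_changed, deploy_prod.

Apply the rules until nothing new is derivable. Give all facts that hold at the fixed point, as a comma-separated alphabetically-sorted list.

artifact_signed, cfg_changed, compile_a, compile_b, compile_c, deploy_prod, deploy_stage, gen_docs, lint_clean, publish_ok, run_integ, run_unit, src_changed, tests_changed

Round 1: R3 [tests_changed, deploy_stage => compile_b]; R14 [artifact_signed, src_changed => compile_a]. New: compile_b, compile_a.
Round 2: R1 [compile_b => cfg_changed]; R4 [compile_a => run_unit]. New: cfg_changed, run_unit.
Round 3: R8 [tests_changed, run_unit => compile_c]; R10 [run_unit => gen_docs]; R13 [run_unit, tests_changed => run_integ]. New: compile_c, gen_docs, run_integ.
Round 4: R2 [run_integ, tests_changed => lint_clean]. New: lint_clean.
Round 5: R5 [lint_clean, cfg_changed => publish_ok]. New: publish_ok.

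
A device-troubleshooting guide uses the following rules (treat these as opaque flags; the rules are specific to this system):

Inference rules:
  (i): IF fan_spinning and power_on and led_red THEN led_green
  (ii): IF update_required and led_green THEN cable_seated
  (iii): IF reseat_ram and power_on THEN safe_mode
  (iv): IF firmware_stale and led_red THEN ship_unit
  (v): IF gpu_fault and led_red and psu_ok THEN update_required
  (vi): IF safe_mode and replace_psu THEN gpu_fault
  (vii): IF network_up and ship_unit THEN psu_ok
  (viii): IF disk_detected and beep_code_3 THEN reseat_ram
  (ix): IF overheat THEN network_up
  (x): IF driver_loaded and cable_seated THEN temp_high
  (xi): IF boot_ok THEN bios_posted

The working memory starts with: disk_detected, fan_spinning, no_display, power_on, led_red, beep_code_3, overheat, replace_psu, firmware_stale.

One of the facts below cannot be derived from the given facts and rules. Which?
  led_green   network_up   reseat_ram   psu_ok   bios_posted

bios_posted

Round 1 fires (i), (iv), (viii), (ix), giving led_green, ship_unit, reseat_ram, network_up.
Round 2 fires (iii), (vii), giving safe_mode, psu_ok.
Round 3 fires (vi), giving gpu_fault.
Round 4 fires (v), giving update_required.
Round 5 fires (ii), giving cable_seated.
Derived: psu_ok (round 2), network_up (round 1), led_green (round 1), reseat_ram (round 1). bios_posted never appears in any round.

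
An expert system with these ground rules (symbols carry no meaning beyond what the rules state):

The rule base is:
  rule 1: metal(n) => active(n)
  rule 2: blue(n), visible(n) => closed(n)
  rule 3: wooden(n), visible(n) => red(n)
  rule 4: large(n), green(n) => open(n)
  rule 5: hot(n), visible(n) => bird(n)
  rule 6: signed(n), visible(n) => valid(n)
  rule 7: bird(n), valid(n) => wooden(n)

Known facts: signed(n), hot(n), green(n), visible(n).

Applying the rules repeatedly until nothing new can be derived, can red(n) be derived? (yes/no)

yes

Round 1 — rule 5, rule 6, derive bird(n), valid(n).
Round 2 — rule 7, derive wooden(n).
Round 3 — rule 3, derive red(n).
red(n) appears in round 3, so it is derivable.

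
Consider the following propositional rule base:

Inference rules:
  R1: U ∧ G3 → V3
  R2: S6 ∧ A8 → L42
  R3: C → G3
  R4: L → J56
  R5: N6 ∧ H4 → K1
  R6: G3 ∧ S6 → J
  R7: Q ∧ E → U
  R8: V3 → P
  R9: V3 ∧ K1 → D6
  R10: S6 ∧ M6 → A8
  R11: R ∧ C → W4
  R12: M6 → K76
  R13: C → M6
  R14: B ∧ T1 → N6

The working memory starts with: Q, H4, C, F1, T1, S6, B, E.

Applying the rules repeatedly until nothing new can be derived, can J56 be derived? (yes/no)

Round 1: R3 [C → G3]; R7 [Q ∧ E → U]; R13 [C → M6]; R14 [B ∧ T1 → N6]. New: G3, U, M6, N6.
Round 2: R1 [U ∧ G3 → V3]; R5 [N6 ∧ H4 → K1]; R6 [G3 ∧ S6 → J]; R10 [S6 ∧ M6 → A8]; R12 [M6 → K76]. New: V3, K1, J, A8, K76.
Round 3: R2 [S6 ∧ A8 → L42]; R8 [V3 → P]; R9 [V3 ∧ K1 → D6]. New: L42, P, D6.
Fixed point reached. J56 is concluded only by R4; R4 needs L (never derived).

no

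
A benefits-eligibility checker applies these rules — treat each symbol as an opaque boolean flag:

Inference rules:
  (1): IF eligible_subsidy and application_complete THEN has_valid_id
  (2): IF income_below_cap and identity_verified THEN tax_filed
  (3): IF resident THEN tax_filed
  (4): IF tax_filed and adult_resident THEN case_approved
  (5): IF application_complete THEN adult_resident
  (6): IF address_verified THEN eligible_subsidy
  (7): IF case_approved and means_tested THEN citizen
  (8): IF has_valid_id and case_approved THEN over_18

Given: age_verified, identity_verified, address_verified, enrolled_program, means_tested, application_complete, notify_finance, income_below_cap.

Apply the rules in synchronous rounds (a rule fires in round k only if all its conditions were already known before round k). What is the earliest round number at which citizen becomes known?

3

Round 1 — (2), (5), (6), derive tax_filed, adult_resident, eligible_subsidy.
Round 2 — (1), (4), derive has_valid_id, case_approved.
Round 3 — (7), (8), derive citizen, over_18.
citizen first appears in round 3.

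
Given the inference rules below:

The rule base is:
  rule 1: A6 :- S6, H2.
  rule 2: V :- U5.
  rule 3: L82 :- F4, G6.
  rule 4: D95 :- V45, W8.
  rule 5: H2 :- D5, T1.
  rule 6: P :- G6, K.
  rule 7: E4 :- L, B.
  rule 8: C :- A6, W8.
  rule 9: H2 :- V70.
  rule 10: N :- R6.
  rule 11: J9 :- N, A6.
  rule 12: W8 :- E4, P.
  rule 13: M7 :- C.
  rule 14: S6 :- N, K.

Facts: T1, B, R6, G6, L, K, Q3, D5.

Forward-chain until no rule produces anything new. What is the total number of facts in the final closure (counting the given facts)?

18

Round 1 fires rule 5, rule 6, rule 7, rule 10, giving H2, P, E4, N.
Round 2 fires rule 12, rule 14, giving W8, S6.
Round 3 fires rule 1, giving A6.
Round 4 fires rule 8, rule 11, giving C, J9.
Round 5 fires rule 13, giving M7.
Closure: {A6, B, C, D5, E4, G6, H2, J9, K, L, M7, N, P, Q3, R6, S6, T1, W8} — 18 facts.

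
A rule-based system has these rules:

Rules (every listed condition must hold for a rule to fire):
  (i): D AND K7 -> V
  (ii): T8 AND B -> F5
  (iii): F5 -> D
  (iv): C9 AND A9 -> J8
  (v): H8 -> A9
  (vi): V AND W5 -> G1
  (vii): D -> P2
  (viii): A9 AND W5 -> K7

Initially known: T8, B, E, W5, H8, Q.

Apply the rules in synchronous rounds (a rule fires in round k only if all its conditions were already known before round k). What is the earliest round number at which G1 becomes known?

Round 1 — (ii), (v), derive F5, A9.
Round 2 — (iii), (viii), derive D, K7.
Round 3 — (i), (vii), derive V, P2.
Round 4 — (vi), derive G1.
G1 first appears in round 4.

4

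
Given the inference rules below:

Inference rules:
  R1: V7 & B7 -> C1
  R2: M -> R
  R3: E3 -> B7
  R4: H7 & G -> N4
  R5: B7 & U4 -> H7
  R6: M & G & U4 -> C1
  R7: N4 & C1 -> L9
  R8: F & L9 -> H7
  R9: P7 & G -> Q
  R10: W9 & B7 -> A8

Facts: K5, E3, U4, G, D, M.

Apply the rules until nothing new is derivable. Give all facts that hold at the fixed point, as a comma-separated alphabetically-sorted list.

[1] R2 [M -> R]; R3 [E3 -> B7]; R6 [M & G & U4 -> C1]. ⇒ new: R, B7, C1.
[2] R5 [B7 & U4 -> H7]. ⇒ new: H7.
[3] R4 [H7 & G -> N4]. ⇒ new: N4.
[4] R7 [N4 & C1 -> L9]. ⇒ new: L9.

B7, C1, D, E3, G, H7, K5, L9, M, N4, R, U4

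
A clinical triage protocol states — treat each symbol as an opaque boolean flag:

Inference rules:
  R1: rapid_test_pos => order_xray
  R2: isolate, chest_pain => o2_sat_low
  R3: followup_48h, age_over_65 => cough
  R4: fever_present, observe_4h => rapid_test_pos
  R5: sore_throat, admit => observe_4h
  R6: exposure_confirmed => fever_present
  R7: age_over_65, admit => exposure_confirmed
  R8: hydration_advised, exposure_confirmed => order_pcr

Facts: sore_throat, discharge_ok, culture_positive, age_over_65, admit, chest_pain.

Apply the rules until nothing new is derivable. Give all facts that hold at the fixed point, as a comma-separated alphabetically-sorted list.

admit, age_over_65, chest_pain, culture_positive, discharge_ok, exposure_confirmed, fever_present, observe_4h, order_xray, rapid_test_pos, sore_throat

[1] R5 [sore_throat, admit => observe_4h]; R7 [age_over_65, admit => exposure_confirmed]. ⇒ new: observe_4h, exposure_confirmed.
[2] R6 [exposure_confirmed => fever_present]. ⇒ new: fever_present.
[3] R4 [fever_present, observe_4h => rapid_test_pos]. ⇒ new: rapid_test_pos.
[4] R1 [rapid_test_pos => order_xray]. ⇒ new: order_xray.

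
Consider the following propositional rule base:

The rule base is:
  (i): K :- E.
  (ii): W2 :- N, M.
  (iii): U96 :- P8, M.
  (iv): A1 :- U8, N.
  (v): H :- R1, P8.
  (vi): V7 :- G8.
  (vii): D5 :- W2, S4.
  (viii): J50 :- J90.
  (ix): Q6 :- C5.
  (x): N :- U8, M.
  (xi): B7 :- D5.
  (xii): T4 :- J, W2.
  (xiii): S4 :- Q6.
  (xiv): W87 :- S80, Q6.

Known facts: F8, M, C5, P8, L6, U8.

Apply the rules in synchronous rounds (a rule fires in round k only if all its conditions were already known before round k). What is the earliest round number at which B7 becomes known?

4

Round 1 fires (iii), (ix), (x), giving U96, Q6, N.
Round 2 fires (ii), (iv), (xiii), giving W2, A1, S4.
Round 3 fires (vii), giving D5.
Round 4 fires (xi), giving B7.
B7 first appears in round 4.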